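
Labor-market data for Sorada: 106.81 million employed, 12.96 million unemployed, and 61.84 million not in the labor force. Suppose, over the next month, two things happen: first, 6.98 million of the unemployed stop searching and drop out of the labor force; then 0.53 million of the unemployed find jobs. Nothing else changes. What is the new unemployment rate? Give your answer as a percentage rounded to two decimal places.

New unemployment rate ≈ 4.83%.

Initially, labor force = 106.81 + 12.96 = 119.77 million, so u = 12.96/119.77 = 10.82%.
After the first change, unemployed and labor force both fall by 6.98 → E = 106.81, U = 5.98, labor force = 112.79 million.
After the second change, unemployed falls and employed rises by 0.53; labor force unchanged → E = 107.34, U = 5.45, labor force = 112.79 million.
New unemployment rate = 5.45 / 112.79 = 4.83%.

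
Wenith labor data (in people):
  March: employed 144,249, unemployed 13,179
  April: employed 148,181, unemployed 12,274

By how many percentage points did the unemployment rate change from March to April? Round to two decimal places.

The unemployment rate changed by −0.72 percentage points.

March: labor force = 144,249 + 13,179 = 157,428; u = 13,179/157,428 = 8.37%.
April: labor force = 148,181 + 12,274 = 160,455; u = 12,274/160,455 = 7.65%.
Change = 7.65% − 8.37% = −0.72 pp.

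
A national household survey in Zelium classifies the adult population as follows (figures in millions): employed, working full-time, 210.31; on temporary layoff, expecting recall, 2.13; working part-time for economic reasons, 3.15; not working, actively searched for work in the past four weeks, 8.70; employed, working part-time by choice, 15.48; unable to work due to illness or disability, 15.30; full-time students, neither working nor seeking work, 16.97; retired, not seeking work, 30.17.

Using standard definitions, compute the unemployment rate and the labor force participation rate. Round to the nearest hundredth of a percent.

Unemployment rate ≈ 4.52%; labor force participation rate ≈ 79.34%.

Employed = 210.31 + 3.15 + 15.48 = 228.94 million (anyone who worked, including part-time for economic reasons, counts as employed).
Unemployed = 2.13 + 8.70 = 10.83 million (jobless and actively searching, or on temporary layoff).
Labor force = 228.94 + 10.83 = 239.77 million.
Not in labor force = 15.30 + 16.97 + 30.17 = 62.44 million (those not working and not actively searching are outside the labor force).
Civilian working-age population = 239.77 + 62.44 = 302.21 million.
Unemployment rate = 10.83 / 239.77 = 4.52%.
Labor force participation rate = 239.77 / 302.21 = 79.34%.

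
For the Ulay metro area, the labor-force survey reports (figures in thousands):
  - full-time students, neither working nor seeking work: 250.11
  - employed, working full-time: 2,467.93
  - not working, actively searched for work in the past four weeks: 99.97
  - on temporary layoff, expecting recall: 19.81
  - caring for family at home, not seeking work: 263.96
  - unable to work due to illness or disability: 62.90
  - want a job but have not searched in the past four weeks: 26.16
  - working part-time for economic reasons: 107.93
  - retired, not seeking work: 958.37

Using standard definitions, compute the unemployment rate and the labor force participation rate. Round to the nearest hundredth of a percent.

Employed = 2,467.93 + 107.93 = 2,575.86 thousand (anyone who worked, including part-time for economic reasons, counts as employed).
Unemployed = 99.97 + 19.81 = 119.78 thousand (jobless and actively searching, or on temporary layoff).
Labor force = 2,575.86 + 119.78 = 2,695.64 thousand.
Not in labor force = 250.11 + 263.96 + 62.90 + 26.16 + 958.37 = 1,561.50 thousand (those not working and not actively searching are outside the labor force — including those who want a job but have given up searching).
Civilian working-age population = 2,695.64 + 1,561.50 = 4,257.14 thousand.
Unemployment rate = 119.78 / 2,695.64 = 4.44%.
Labor force participation rate = 2,695.64 / 4,257.14 = 63.32%.

Unemployment rate ≈ 4.44%; labor force participation rate ≈ 63.32%.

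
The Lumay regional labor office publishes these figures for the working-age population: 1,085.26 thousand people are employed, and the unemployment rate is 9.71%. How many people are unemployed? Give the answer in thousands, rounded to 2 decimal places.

Let U be the number unemployed. The labor force is E + U, and U/(E+U) = 0.0971.
So U = 0.0971 × 1,085.26 / (1 − 0.0971) = 105.3787 / 0.9029 ≈ 116.71 thousand.

About 116.71 thousand are unemployed.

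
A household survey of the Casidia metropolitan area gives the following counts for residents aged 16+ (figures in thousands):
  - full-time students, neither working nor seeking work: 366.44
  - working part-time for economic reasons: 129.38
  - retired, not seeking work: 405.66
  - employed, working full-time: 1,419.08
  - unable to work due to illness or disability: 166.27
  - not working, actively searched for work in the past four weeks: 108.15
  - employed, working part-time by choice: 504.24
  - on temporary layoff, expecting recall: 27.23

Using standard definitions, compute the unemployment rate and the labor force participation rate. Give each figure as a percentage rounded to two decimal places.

Employed = 129.38 + 1,419.08 + 504.24 = 2,052.70 thousand (anyone who worked, including part-time for economic reasons, counts as employed).
Unemployed = 108.15 + 27.23 = 135.38 thousand (jobless and actively searching, or on temporary layoff).
Labor force = 2,052.70 + 135.38 = 2,188.08 thousand.
Not in labor force = 366.44 + 405.66 + 166.27 = 938.37 thousand (those not working and not actively searching are outside the labor force).
Civilian working-age population = 2,188.08 + 938.37 = 3,126.45 thousand.
Unemployment rate = 135.38 / 2,188.08 = 6.19%.
Labor force participation rate = 2,188.08 / 3,126.45 = 69.99%.

Unemployment rate ≈ 6.19%; labor force participation rate ≈ 69.99%.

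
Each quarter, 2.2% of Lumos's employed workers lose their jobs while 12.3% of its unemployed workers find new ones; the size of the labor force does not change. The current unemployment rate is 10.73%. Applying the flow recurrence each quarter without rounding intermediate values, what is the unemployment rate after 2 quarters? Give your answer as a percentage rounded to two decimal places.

With a fixed labor force, u_{t+1} = u_t + s·(1−u_t) − f·u_t = u_t·(1−s−f) + s.
Here 1−s−f = 0.855 and s = 0.022.
u_1 = 0.107300 × 0.855 + 0.022 = 0.113741.
u_2 = 0.113741 × 0.855 + 0.022 = 0.119249.

Unemployment rate after two quarters ≈ 11.92%.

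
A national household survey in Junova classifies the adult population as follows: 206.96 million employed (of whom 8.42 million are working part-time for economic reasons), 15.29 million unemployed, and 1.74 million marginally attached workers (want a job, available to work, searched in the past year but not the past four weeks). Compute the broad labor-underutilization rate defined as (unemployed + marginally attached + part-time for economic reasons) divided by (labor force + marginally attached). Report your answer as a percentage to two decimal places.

Broad underutilization rate ≈ 11.36%.

Labor force = 206.96 + 15.29 = 222.25 million.
Numerator = 15.29 + 1.74 + 8.42 = 25.45 million.
Denominator = 222.25 + 1.74 = 223.99 million.
Broad rate = 25.45 / 223.99 = 11.36%.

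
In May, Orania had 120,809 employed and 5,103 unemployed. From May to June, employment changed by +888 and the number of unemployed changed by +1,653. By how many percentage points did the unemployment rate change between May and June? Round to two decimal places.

May: labor force = 120,809 + 5,103 = 125,912; u = 5,103/125,912 = 4.05%.
June: labor force = 121,697 + 6,756 = 128,453; u = 6,756/128,453 = 5.26%.
Change = 5.26% − 4.05% = +1.21 pp.

The unemployment rate changed by +1.21 percentage points.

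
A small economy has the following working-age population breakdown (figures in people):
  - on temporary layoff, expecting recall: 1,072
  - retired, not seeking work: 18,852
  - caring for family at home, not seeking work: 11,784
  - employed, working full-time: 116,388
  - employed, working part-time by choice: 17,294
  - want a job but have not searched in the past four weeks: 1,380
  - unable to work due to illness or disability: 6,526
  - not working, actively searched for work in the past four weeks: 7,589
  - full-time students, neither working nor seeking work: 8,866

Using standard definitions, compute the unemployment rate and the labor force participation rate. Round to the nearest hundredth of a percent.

Unemployment rate ≈ 6.08%; labor force participation rate ≈ 75.02%.

Employed = 116,388 + 17,294 = 133,682.
Unemployed = 1,072 + 7,589 = 8,661 (jobless and actively searching, or on temporary layoff).
Labor force = 133,682 + 8,661 = 142,343.
Not in labor force = 18,852 + 11,784 + 1,380 + 6,526 + 8,866 = 47,408 (those not working and not actively searching are outside the labor force — including those who want a job but have given up searching).
Civilian working-age population = 142,343 + 47,408 = 189,751.
Unemployment rate = 8,661 / 142,343 = 6.08%.
Labor force participation rate = 142,343 / 189,751 = 75.02%.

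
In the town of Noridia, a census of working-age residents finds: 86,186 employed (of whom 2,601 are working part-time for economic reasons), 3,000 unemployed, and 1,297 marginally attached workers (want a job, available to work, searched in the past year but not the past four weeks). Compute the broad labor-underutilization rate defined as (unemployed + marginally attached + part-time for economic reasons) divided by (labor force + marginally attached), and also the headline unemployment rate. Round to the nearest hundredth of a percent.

Broad underutilization rate ≈ 7.62%; headline unemployment rate ≈ 3.36%.

Labor force = 86,186 + 3,000 = 89,186.
Numerator = 3,000 + 1,297 + 2,601 = 6,898.
Denominator = 89,186 + 1,297 = 90,483.
Broad rate = 6,898 / 90,483 = 7.62%.
Headline unemployment rate = 3,000 / 89,186 = 3.36%.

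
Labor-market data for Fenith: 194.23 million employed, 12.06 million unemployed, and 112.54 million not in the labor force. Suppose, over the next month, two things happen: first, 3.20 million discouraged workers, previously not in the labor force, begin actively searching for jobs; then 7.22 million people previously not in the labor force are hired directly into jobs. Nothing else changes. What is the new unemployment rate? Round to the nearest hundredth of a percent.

Initially, labor force = 194.23 + 12.06 = 206.29 million, so u = 12.06/206.29 = 5.85%.
After the first change, unemployed and labor force both rise by 3.20 → E = 194.23, U = 15.26, labor force = 209.49 million.
After the second change, employed and labor force both rise by 7.22; unemployed unchanged → E = 201.45, U = 15.26, labor force = 216.71 million.
New unemployment rate = 15.26 / 216.71 = 7.04%.

New unemployment rate ≈ 7.04%.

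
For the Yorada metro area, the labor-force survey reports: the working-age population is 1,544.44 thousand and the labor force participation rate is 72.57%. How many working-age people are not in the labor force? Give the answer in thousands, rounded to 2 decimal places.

Share not in the labor force = 1 − 0.7257 = 0.2743.
Not in labor force = 0.2743 × 1,544.44 ≈ 423.64 thousand.

About 423.64 thousand are not in the labor force.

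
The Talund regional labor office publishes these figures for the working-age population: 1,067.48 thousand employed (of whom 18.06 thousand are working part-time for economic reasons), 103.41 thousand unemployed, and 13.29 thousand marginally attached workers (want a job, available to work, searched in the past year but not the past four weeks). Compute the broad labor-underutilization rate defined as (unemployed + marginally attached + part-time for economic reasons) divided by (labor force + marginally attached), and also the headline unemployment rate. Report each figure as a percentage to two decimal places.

Broad underutilization rate ≈ 11.38%; headline unemployment rate ≈ 8.83%.

Labor force = 1,067.48 + 103.41 = 1,170.89 thousand.
Numerator = 103.41 + 13.29 + 18.06 = 134.76 thousand.
Denominator = 1,170.89 + 13.29 = 1,184.18 thousand.
Broad rate = 134.76 / 1,184.18 = 11.38%.
Headline unemployment rate = 103.41 / 1,170.89 = 8.83%.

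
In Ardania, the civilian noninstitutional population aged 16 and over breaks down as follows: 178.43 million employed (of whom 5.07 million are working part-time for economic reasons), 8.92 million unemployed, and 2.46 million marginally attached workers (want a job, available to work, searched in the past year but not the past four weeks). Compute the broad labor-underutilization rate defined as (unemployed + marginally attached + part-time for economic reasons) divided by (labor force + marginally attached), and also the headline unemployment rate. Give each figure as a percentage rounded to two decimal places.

Labor force = 178.43 + 8.92 = 187.35 million.
Numerator = 8.92 + 2.46 + 5.07 = 16.45 million.
Denominator = 187.35 + 2.46 = 189.81 million.
Broad rate = 16.45 / 189.81 = 8.67%.
Headline unemployment rate = 8.92 / 187.35 = 4.76%.

Broad underutilization rate ≈ 8.67%; headline unemployment rate ≈ 4.76%.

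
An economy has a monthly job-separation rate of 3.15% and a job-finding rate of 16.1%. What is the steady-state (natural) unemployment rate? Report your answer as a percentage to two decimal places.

At steady state the flows balance: s·E = f·U, so U/(E+U) = s/(s+f).
u* = 3.15 / (3.15 + 16.1) = 3.15 / 19.25 = 16.36%.

Steady-state unemployment rate ≈ 16.36%.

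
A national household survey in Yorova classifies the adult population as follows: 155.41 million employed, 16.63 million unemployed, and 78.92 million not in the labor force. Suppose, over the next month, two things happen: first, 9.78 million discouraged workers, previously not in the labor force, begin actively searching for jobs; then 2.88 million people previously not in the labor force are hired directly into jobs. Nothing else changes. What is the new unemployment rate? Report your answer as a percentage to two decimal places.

Initially, labor force = 155.41 + 16.63 = 172.04 million, so u = 16.63/172.04 = 9.67%.
After the first change, unemployed and labor force both rise by 9.78 → E = 155.41, U = 26.41, labor force = 181.82 million.
After the second change, employed and labor force both rise by 2.88; unemployed unchanged → E = 158.29, U = 26.41, labor force = 184.70 million.
New unemployment rate = 26.41 / 184.70 = 14.30%.

New unemployment rate ≈ 14.30%.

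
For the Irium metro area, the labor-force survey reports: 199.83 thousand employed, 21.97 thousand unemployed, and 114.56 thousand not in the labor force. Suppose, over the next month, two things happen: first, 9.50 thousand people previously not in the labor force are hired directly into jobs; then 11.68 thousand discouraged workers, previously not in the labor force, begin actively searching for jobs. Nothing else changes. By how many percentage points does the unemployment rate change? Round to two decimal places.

The unemployment rate changes by +3.94 percentage points.

Initially, labor force = 199.83 + 21.97 = 221.80 thousand, so u = 21.97/221.80 = 9.91%.
After the first change, employed and labor force both rise by 9.50; unemployed unchanged → E = 209.33, U = 21.97, labor force = 231.30 thousand.
After the second change, unemployed and labor force both rise by 11.68 → E = 209.33, U = 33.65, labor force = 242.98 thousand.
New unemployment rate = 33.65 / 242.98 = 13.85%.
Change = 13.85% − 9.91% = +3.94 percentage points.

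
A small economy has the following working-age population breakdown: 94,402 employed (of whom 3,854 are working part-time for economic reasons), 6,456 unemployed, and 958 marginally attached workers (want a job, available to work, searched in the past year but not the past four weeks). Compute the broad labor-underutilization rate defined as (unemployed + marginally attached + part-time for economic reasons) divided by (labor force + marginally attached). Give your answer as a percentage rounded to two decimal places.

Labor force = 94,402 + 6,456 = 100,858.
Numerator = 6,456 + 958 + 3,854 = 11,268.
Denominator = 100,858 + 958 = 101,816.
Broad rate = 11,268 / 101,816 = 11.07%.

Broad underutilization rate ≈ 11.07%.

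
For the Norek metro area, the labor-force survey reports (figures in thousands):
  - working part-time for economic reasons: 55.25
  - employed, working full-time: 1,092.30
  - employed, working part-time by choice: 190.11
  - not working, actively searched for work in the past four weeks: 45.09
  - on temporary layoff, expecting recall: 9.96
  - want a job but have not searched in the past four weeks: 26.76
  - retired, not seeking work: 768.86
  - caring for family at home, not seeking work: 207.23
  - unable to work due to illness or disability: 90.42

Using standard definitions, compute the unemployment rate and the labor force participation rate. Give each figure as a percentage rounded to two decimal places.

Unemployment rate ≈ 3.95%; labor force participation rate ≈ 56.02%.

Employed = 55.25 + 1,092.30 + 190.11 = 1,337.66 thousand (anyone who worked, including part-time for economic reasons, counts as employed).
Unemployed = 45.09 + 9.96 = 55.05 thousand (jobless and actively searching, or on temporary layoff).
Labor force = 1,337.66 + 55.05 = 1,392.71 thousand.
Not in labor force = 26.76 + 768.86 + 207.23 + 90.42 = 1,093.27 thousand (those not working and not actively searching are outside the labor force — including those who want a job but have given up searching).
Civilian working-age population = 1,392.71 + 1,093.27 = 2,485.98 thousand.
Unemployment rate = 55.05 / 1,392.71 = 3.95%.
Labor force participation rate = 1,392.71 / 2,485.98 = 56.02%.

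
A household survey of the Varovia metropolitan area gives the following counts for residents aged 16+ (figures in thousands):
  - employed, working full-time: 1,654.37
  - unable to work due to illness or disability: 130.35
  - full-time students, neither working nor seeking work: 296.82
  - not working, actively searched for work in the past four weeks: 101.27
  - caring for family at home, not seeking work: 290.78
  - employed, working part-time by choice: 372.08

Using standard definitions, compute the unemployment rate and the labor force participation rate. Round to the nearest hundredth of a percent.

Unemployment rate ≈ 4.76%; labor force participation rate ≈ 74.77%.

Employed = 1,654.37 + 372.08 = 2,026.45 thousand.
Unemployed = 101.27 thousand.
Labor force = 2,026.45 + 101.27 = 2,127.72 thousand.
Not in labor force = 130.35 + 296.82 + 290.78 = 717.95 thousand (those not working and not actively searching are outside the labor force).
Civilian working-age population = 2,127.72 + 717.95 = 2,845.67 thousand.
Unemployment rate = 101.27 / 2,127.72 = 4.76%.
Labor force participation rate = 2,127.72 / 2,845.67 = 74.77%.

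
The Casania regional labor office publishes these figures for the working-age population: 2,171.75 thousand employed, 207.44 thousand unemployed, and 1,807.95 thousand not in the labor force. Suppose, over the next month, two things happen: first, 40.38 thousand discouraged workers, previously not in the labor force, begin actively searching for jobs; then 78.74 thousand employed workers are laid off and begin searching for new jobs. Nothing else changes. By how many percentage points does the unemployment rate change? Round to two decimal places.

The unemployment rate changes by +4.78 percentage points.

Initially, labor force = 2,171.75 + 207.44 = 2,379.19 thousand, so u = 207.44/2,379.19 = 8.72%.
After the first change, unemployed and labor force both rise by 40.38 → E = 2,171.75, U = 247.82, labor force = 2,419.57 thousand.
After the second change, employed falls and unemployed rises by 78.74; labor force unchanged → E = 2,093.01, U = 326.56, labor force = 2,419.57 thousand.
New unemployment rate = 326.56 / 2,419.57 = 13.50%.
Change = 13.50% − 8.72% = +4.78 percentage points.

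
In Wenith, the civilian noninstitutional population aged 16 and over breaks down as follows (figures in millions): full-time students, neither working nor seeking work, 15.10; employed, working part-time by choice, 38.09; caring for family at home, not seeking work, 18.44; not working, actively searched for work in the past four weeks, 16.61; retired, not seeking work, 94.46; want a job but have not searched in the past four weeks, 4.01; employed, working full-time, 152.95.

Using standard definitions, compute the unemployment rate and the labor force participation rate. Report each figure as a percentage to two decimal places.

Employed = 38.09 + 152.95 = 191.04 million.
Unemployed = 16.61 million.
Labor force = 191.04 + 16.61 = 207.65 million.
Not in labor force = 15.10 + 18.44 + 94.46 + 4.01 = 132.01 million (those not working and not actively searching are outside the labor force — including those who want a job but have given up searching).
Civilian working-age population = 207.65 + 132.01 = 339.66 million.
Unemployment rate = 16.61 / 207.65 = 8.00%.
Labor force participation rate = 207.65 / 339.66 = 61.13%.

Unemployment rate ≈ 8.00%; labor force participation rate ≈ 61.13%.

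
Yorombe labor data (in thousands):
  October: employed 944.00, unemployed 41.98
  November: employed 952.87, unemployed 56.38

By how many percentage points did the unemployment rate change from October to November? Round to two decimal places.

The unemployment rate changed by +1.33 percentage points.

October: labor force = 944.00 + 41.98 = 985.98; u = 41.98/985.98 = 4.26%.
November: labor force = 952.87 + 56.38 = 1,009.25; u = 56.38/1,009.25 = 5.59%.
Change = 5.59% − 4.26% = +1.33 pp.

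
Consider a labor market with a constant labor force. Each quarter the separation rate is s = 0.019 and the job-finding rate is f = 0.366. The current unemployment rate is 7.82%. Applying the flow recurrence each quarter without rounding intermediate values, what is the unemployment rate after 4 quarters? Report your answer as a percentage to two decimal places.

With a fixed labor force, u_{t+1} = u_t + s·(1−u_t) − f·u_t = u_t·(1−s−f) + s.
Here 1−s−f = 0.615 and s = 0.019.
u_1 = 0.078200 × 0.615 + 0.019 = 0.067093.
u_2 = 0.067093 × 0.615 + 0.019 = 0.060262.
u_3 = 0.060262 × 0.615 + 0.019 = 0.056061.
u_4 = 0.056061 × 0.615 + 0.019 = 0.053478.

Unemployment rate after four quarters ≈ 5.35%.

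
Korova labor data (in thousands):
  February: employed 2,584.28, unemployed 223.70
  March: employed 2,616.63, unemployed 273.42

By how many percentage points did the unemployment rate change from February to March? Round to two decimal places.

February: labor force = 2,584.28 + 223.70 = 2,807.98; u = 223.70/2,807.98 = 7.97%.
March: labor force = 2,616.63 + 273.42 = 2,890.05; u = 273.42/2,890.05 = 9.46%.
Change = 9.46% − 7.97% = +1.49 pp.

The unemployment rate changed by +1.49 percentage points.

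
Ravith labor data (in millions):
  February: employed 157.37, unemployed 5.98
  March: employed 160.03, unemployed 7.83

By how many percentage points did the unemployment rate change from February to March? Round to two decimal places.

February: labor force = 157.37 + 5.98 = 163.35; u = 5.98/163.35 = 3.66%.
March: labor force = 160.03 + 7.83 = 167.86; u = 7.83/167.86 = 4.66%.
Change = 4.66% − 3.66% = +1.00 pp.

The unemployment rate changed by +1.00 percentage points.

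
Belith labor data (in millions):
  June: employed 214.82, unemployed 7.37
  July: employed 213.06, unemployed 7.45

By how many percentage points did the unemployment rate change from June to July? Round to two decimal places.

June: labor force = 214.82 + 7.37 = 222.19; u = 7.37/222.19 = 3.32%.
July: labor force = 213.06 + 7.45 = 220.51; u = 7.45/220.51 = 3.38%.
Change = 3.38% − 3.32% = +0.06 pp.

The unemployment rate changed by +0.06 percentage points.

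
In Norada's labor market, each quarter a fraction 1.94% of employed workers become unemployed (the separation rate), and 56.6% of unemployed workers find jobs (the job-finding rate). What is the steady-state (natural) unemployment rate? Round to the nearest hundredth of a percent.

Steady-state unemployment rate ≈ 3.31%.

At steady state the flows balance: s·E = f·U, so U/(E+U) = s/(s+f).
u* = 1.94 / (1.94 + 56.6) = 1.94 / 58.54 = 3.31%.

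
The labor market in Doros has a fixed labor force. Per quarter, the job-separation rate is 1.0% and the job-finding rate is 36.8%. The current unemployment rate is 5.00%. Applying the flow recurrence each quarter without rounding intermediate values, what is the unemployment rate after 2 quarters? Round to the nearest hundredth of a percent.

With a fixed labor force, u_{t+1} = u_t + s·(1−u_t) − f·u_t = u_t·(1−s−f) + s.
Here 1−s−f = 0.622 and s = 0.010.
u_1 = 0.050000 × 0.622 + 0.010 = 0.041100.
u_2 = 0.041100 × 0.622 + 0.010 = 0.035564.

Unemployment rate after two quarters ≈ 3.56%.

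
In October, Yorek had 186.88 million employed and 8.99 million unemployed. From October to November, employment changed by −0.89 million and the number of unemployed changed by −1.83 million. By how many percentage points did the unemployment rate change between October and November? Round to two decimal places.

The unemployment rate changed by −0.88 percentage points.

October: labor force = 186.88 + 8.99 = 195.87; u = 8.99/195.87 = 4.59%.
November: labor force = 185.99 + 7.16 = 193.15; u = 7.16/193.15 = 3.71%.
Change = 3.71% − 4.59% = −0.88 pp.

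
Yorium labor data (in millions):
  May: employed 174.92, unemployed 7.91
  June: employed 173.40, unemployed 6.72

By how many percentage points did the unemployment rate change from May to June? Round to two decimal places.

The unemployment rate changed by −0.60 percentage points.

May: labor force = 174.92 + 7.91 = 182.83; u = 7.91/182.83 = 4.33%.
June: labor force = 173.40 + 6.72 = 180.12; u = 6.72/180.12 = 3.73%.
Change = 3.73% − 4.33% = −0.60 pp.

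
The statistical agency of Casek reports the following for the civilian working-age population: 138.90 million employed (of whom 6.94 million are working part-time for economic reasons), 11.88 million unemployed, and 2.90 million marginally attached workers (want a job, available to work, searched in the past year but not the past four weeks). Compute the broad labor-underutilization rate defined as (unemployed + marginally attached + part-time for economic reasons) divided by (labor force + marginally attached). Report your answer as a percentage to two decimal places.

Labor force = 138.90 + 11.88 = 150.78 million.
Numerator = 11.88 + 2.90 + 6.94 = 21.72 million.
Denominator = 150.78 + 2.90 = 153.68 million.
Broad rate = 21.72 / 153.68 = 14.13%.

Broad underutilization rate ≈ 14.13%.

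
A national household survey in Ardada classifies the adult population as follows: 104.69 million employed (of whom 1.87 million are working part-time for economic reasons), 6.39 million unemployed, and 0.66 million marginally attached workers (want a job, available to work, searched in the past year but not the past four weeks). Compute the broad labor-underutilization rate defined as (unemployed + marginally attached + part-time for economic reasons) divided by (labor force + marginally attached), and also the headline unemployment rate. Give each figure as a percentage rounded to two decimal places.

Broad underutilization rate ≈ 7.98%; headline unemployment rate ≈ 5.75%.

Labor force = 104.69 + 6.39 = 111.08 million.
Numerator = 6.39 + 0.66 + 1.87 = 8.92 million.
Denominator = 111.08 + 0.66 = 111.74 million.
Broad rate = 8.92 / 111.74 = 7.98%.
Headline unemployment rate = 6.39 / 111.08 = 5.75%.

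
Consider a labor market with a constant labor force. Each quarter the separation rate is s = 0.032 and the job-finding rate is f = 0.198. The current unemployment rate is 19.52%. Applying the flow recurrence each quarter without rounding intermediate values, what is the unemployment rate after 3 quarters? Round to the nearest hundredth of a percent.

With a fixed labor force, u_{t+1} = u_t + s·(1−u_t) − f·u_t = u_t·(1−s−f) + s.
Here 1−s−f = 0.770 and s = 0.032.
u_1 = 0.195200 × 0.770 + 0.032 = 0.182304.
u_2 = 0.182304 × 0.770 + 0.032 = 0.172374.
u_3 = 0.172374 × 0.770 + 0.032 = 0.164728.

Unemployment rate after three quarters ≈ 16.47%.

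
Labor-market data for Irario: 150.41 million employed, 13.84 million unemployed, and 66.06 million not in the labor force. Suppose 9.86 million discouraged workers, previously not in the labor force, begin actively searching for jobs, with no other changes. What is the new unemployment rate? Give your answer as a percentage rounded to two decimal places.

Initially, labor force = 150.41 + 13.84 = 164.25 million, so u = 13.84/164.25 = 8.43%.
After the change, unemployed and labor force both rise by 9.86 → E = 150.41, U = 23.70, labor force = 174.11 million.
New unemployment rate = 23.70 / 174.11 = 13.61%.

New unemployment rate ≈ 13.61%.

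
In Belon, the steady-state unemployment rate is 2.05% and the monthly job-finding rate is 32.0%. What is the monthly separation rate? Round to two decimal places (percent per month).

Separation rate ≈ 0.67% per month.

From u* = s/(s+f): s = u·f/(1−u).
s = 0.0205 × 32.0 / (1 − 0.0205) = 0.6560 / 0.9795 ≈ 0.67% per month.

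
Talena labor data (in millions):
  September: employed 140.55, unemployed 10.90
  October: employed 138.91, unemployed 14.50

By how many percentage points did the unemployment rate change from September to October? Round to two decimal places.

The unemployment rate changed by +2.25 percentage points.

September: labor force = 140.55 + 10.90 = 151.45; u = 10.90/151.45 = 7.20%.
October: labor force = 138.91 + 14.50 = 153.41; u = 14.50/153.41 = 9.45%.
Change = 9.45% − 7.20% = +2.25 pp.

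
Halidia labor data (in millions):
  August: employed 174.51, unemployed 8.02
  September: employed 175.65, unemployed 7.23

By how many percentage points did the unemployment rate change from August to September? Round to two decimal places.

August: labor force = 174.51 + 8.02 = 182.53; u = 8.02/182.53 = 4.39%.
September: labor force = 175.65 + 7.23 = 182.88; u = 7.23/182.88 = 3.95%.
Change = 3.95% − 4.39% = −0.44 pp.

The unemployment rate changed by −0.44 percentage points.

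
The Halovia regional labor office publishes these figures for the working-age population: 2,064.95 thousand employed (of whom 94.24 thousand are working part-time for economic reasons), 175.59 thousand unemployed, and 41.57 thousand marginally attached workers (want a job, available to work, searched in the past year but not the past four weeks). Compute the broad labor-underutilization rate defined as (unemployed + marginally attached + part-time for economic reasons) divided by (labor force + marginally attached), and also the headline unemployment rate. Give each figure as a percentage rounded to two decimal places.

Broad underutilization rate ≈ 13.65%; headline unemployment rate ≈ 7.84%.

Labor force = 2,064.95 + 175.59 = 2,240.54 thousand.
Numerator = 175.59 + 41.57 + 94.24 = 311.40 thousand.
Denominator = 2,240.54 + 41.57 = 2,282.11 thousand.
Broad rate = 311.40 / 2,282.11 = 13.65%.
Headline unemployment rate = 175.59 / 2,240.54 = 7.84%.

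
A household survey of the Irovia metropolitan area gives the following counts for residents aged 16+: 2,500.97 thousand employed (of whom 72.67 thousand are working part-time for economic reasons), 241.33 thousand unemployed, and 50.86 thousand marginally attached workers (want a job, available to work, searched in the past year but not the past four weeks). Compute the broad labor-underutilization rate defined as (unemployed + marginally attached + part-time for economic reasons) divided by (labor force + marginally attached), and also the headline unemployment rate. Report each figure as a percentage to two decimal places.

Labor force = 2,500.97 + 241.33 = 2,742.30 thousand.
Numerator = 241.33 + 50.86 + 72.67 = 364.86 thousand.
Denominator = 2,742.30 + 50.86 = 2,793.16 thousand.
Broad rate = 364.86 / 2,793.16 = 13.06%.
Headline unemployment rate = 241.33 / 2,742.30 = 8.80%.

Broad underutilization rate ≈ 13.06%; headline unemployment rate ≈ 8.80%.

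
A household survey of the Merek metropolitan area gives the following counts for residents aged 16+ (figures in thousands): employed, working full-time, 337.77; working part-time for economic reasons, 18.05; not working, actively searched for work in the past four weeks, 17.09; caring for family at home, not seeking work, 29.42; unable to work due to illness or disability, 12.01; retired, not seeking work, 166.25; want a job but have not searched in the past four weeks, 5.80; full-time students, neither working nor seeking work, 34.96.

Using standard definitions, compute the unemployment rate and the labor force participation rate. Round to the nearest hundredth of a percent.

Employed = 337.77 + 18.05 = 355.82 thousand (anyone who worked, including part-time for economic reasons, counts as employed).
Unemployed = 17.09 thousand.
Labor force = 355.82 + 17.09 = 372.91 thousand.
Not in labor force = 29.42 + 12.01 + 166.25 + 5.80 + 34.96 = 248.44 thousand (those not working and not actively searching are outside the labor force — including those who want a job but have given up searching).
Civilian working-age population = 372.91 + 248.44 = 621.35 thousand.
Unemployment rate = 17.09 / 372.91 = 4.58%.
Labor force participation rate = 372.91 / 621.35 = 60.02%.

Unemployment rate ≈ 4.58%; labor force participation rate ≈ 60.02%.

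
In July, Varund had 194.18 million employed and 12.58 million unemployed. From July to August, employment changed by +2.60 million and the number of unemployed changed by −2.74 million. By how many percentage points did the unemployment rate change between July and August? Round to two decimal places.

July: labor force = 194.18 + 12.58 = 206.76; u = 12.58/206.76 = 6.08%.
August: labor force = 196.78 + 9.84 = 206.62; u = 9.84/206.62 = 4.76%.
Change = 4.76% − 6.08% = −1.32 pp.

The unemployment rate changed by −1.32 percentage points.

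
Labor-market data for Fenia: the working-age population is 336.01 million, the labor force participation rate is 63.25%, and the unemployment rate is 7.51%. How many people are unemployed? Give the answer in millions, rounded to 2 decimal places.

Labor force = 0.6325 × 336.01 = 212.53 million.
Unemployed = 0.0751 × 212.53 ≈ 15.96 million.

About 15.96 million are unemployed.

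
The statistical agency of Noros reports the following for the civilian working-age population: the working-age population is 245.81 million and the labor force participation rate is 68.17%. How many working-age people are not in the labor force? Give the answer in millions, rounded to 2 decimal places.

Share not in the labor force = 1 − 0.6817 = 0.3183.
Not in labor force = 0.3183 × 245.81 ≈ 78.24 million.

About 78.24 million are not in the labor force.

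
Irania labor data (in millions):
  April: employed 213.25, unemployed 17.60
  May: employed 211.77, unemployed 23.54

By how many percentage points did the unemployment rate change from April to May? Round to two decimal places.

The unemployment rate changed by +2.38 percentage points.

April: labor force = 213.25 + 17.60 = 230.85; u = 17.60/230.85 = 7.62%.
May: labor force = 211.77 + 23.54 = 235.31; u = 23.54/235.31 = 10.00%.
Change = 10.00% − 7.62% = +2.38 pp.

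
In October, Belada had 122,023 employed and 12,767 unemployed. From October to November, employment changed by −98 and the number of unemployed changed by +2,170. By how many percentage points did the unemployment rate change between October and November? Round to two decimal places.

October: labor force = 122,023 + 12,767 = 134,790; u = 12,767/134,790 = 9.47%.
November: labor force = 121,925 + 14,937 = 136,862; u = 14,937/136,862 = 10.91%.
Change = 10.91% − 9.47% = +1.44 pp.

The unemployment rate changed by +1.44 percentage points.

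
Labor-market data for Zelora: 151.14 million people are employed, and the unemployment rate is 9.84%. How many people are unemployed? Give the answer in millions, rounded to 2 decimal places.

About 16.50 million are unemployed.

Let U be the number unemployed. The labor force is E + U, and U/(E+U) = 0.0984.
So U = 0.0984 × 151.14 / (1 − 0.0984) = 14.8722 / 0.9016 ≈ 16.50 million.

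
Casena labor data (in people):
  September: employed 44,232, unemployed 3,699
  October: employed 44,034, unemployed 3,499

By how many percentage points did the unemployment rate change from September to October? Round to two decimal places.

September: labor force = 44,232 + 3,699 = 47,931; u = 3,699/47,931 = 7.72%.
October: labor force = 44,034 + 3,499 = 47,533; u = 3,499/47,533 = 7.36%.
Change = 7.36% − 7.72% = −0.36 pp.

The unemployment rate changed by −0.36 percentage points.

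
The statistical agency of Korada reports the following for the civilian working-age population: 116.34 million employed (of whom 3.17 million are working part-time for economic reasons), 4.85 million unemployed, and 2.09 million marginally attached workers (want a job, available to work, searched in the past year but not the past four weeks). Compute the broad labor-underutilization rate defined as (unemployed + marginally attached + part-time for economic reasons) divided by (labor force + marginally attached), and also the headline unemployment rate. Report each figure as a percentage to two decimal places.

Broad underutilization rate ≈ 8.20%; headline unemployment rate ≈ 4.00%.

Labor force = 116.34 + 4.85 = 121.19 million.
Numerator = 4.85 + 2.09 + 3.17 = 10.11 million.
Denominator = 121.19 + 2.09 = 123.28 million.
Broad rate = 10.11 / 123.28 = 8.20%.
Headline unemployment rate = 4.85 / 121.19 = 4.00%.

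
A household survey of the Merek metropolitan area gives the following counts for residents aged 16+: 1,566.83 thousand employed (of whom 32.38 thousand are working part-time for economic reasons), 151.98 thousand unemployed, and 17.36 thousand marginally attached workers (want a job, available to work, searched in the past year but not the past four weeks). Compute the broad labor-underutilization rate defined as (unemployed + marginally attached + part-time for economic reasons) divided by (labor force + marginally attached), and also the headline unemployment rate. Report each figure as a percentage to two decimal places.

Broad underutilization rate ≈ 11.62%; headline unemployment rate ≈ 8.84%.

Labor force = 1,566.83 + 151.98 = 1,718.81 thousand.
Numerator = 151.98 + 17.36 + 32.38 = 201.72 thousand.
Denominator = 1,718.81 + 17.36 = 1,736.17 thousand.
Broad rate = 201.72 / 1,736.17 = 11.62%.
Headline unemployment rate = 151.98 / 1,718.81 = 8.84%.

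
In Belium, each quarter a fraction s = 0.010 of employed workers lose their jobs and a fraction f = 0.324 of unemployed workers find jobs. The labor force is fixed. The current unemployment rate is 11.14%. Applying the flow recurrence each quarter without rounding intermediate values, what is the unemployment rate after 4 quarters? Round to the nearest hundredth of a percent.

With a fixed labor force, u_{t+1} = u_t + s·(1−u_t) − f·u_t = u_t·(1−s−f) + s.
Here 1−s−f = 0.666 and s = 0.010.
u_1 = 0.111400 × 0.666 + 0.010 = 0.084192.
u_2 = 0.084192 × 0.666 + 0.010 = 0.066072.
u_3 = 0.066072 × 0.666 + 0.010 = 0.054004.
u_4 = 0.054004 × 0.666 + 0.010 = 0.045967.

Unemployment rate after four quarters ≈ 4.60%.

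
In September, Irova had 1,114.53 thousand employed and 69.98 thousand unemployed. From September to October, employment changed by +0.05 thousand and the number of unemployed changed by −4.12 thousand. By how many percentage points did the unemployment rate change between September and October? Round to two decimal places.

September: labor force = 1,114.53 + 69.98 = 1,184.51; u = 69.98/1,184.51 = 5.91%.
October: labor force = 1,114.58 + 65.86 = 1,180.44; u = 65.86/1,180.44 = 5.58%.
Change = 5.58% − 5.91% = −0.33 pp.

The unemployment rate changed by −0.33 percentage points.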